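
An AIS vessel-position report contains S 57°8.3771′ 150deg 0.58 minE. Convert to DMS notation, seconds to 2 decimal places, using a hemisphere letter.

Lat: fractional minutes 0.37710 × 60 = 22.6260″
Longitude: fractional minutes 0.58000 × 60 = 34.8000″

57°08′22.63″ S, 150°00′34.80″ E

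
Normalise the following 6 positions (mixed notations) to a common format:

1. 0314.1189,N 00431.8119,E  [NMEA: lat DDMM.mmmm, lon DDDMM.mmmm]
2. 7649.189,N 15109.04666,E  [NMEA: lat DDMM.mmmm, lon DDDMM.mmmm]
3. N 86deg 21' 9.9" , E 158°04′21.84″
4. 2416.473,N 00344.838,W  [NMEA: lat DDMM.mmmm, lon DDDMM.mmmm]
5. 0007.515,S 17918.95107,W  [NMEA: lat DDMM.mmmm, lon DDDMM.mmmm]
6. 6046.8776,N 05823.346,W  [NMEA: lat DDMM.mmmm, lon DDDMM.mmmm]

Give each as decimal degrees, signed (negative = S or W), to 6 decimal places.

Point 1:
  Latitude: split at 2 digits → 03° and 14.1189′; 3 + 14.1189/60 = 3.2353150
  N ⇒ keep positive
  λ: split at 3 digits → 004° and 31.8119′; 4 + 31.8119/60 = 4.5301983
  E ⇒ keep positive
Point 2:
  Latitude: split at 2 digits → 76° and 49.189′; 76 + 49.189/60 = 76.8198167
  N ⇒ keep positive
  λ: degrees = first 3 digits = 151, minutes = 9.04666; 151 + 9.04666/60 = 151.1507777
  E ⇒ keep positive
Point 3:
  Latitude: 86° + 21/60 + 9.9/3600 = 86 + 0.350000 + 0.002750 = 86.3527500
  N → positive
  Lon: 4′ + 21.84″ = 4.36400′; 158 + 4.36400/60 = 158.0727333
  E ⇒ keep positive
Point 4:
  Lat: degrees = first 2 digits = 24, minutes = 16.473; 24 + 16.473/60 = 24.2745500
  N → positive
  λ: split at 3 digits → 003° and 44.838′; 3 + 44.838/60 = 3.7473000
  W ⇒ negate
Point 5:
  φ: degrees = first 2 digits = 0, minutes = 7.515; 0 + 7.515/60 = 0.1252500
  S ⇒ negate
  Lon: split at 3 digits → 179° and 18.95107′; 179 + 18.95107/60 = 179.3158512
  W → negative
Point 6:
  φ: degrees = first 2 digits = 60, minutes = 46.8776; 60 + 46.8776/60 = 60.7812933
  N → positive
  Lon: split at 3 digits → 058° and 23.346′; 58 + 23.346/60 = 58.3891000
  hemisphere W, so the sign is −

1. 3.235315, 4.530198
2. 76.819817, 151.150778
3. 86.352750, 158.072733
4. 24.274550, -3.747300
5. -0.125250, -179.315851
6. 60.781293, -58.389100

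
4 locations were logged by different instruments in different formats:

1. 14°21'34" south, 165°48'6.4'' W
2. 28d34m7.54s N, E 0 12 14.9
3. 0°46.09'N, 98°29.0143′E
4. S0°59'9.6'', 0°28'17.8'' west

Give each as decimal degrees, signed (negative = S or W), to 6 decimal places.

Point 1:
  φ: 21′ + 34″ = 21.56667′; 14 + 21.56667/60 = 14.3594444
  hemisphere S, so the sign is −
  Lon: 48′ + 6.4″ = 48.10667′; 165 + 48.10667/60 = 165.8017778
  hemisphere W, so the sign is −
Point 2:
  Lat: 28° + 34/60 + 7.54/3600 = 28 + 0.566667 + 0.002094 = 28.5687611
  N → positive
  Longitude: 0° + 12/60 + 14.9/3600 = 0 + 0.200000 + 0.004139 = 0.2041389
  E → positive
Point 3:
  Latitude: 0 + 46.09/60 = 0.7681667
  N ⇒ keep positive
  Longitude: 29.0143′ = 0.483572°; total 98.4835717
  E ⇒ keep positive
Point 4:
  Latitude: 0° + 59/60 + 9.6/3600 = 0 + 0.983333 + 0.002667 = 0.9860000
  hemisphere S, so the sign is −
  λ: 0° + 28/60 + 17.8/3600 = 0 + 0.466667 + 0.004944 = 0.4716111
  W ⇒ negate

1. -14.359444, -165.801778
2. 28.568761, 0.204139
3. 0.768167, 98.483572
4. -0.986000, -0.471611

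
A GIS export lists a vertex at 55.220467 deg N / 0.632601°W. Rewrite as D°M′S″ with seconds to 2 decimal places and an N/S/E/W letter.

55°13′13.68″ N, 0°37′57.36″ W

φ: 0.220467° → 13.22802′; 0.22802 × 60 = 13.6812″
Lon: 0.632601° → 37.95606′; 0.95606 × 60 = 57.3636″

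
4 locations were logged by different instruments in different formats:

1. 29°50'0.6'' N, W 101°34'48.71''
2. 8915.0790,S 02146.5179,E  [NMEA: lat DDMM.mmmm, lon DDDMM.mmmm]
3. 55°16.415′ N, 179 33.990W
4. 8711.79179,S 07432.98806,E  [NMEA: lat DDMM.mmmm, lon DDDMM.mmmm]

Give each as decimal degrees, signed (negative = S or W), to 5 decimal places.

1. 29.83350, -101.58020
2. -89.25132, 21.77530
3. 55.27358, -179.56650
4. -87.19653, 74.54980

Point 1:
  Latitude: 50′ + 0.6″ = 50.01000′; 29 + 50.01000/60 = 29.833500
  N ⇒ keep positive
  λ: 101° + 34/60 + 48.71/3600 = 101 + 0.566667 + 0.013531 = 101.580197
  hemisphere W, so the sign is −
Point 2:
  φ: degrees = first 2 digits = 89, minutes = 15.079; 89 + 15.079/60 = 89.251317
  S ⇒ negate
  Lon: degrees = first 3 digits = 21, minutes = 46.5179; 21 + 46.5179/60 = 21.775298
  E → positive
Point 3:
  Lat: 16.415′ = 0.273583°; total 55.273583
  N → positive
  λ: 33.99′ = 0.566500°; total 179.566500
  W ⇒ negate
Point 4:
  Latitude: split at 2 digits → 87° and 11.79179′; 87 + 11.79179/60 = 87.196530
  S ⇒ negate
  Lon: degrees = first 3 digits = 74, minutes = 32.98806; 74 + 32.98806/60 = 74.549801
  E ⇒ keep positive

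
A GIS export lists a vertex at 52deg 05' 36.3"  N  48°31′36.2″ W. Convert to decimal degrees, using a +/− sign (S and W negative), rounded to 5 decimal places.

52.09342, -48.52672

φ: 52 + 5/60 + 36.3/3600 = 52.093417
N ⇒ keep positive
Lon: 31′ + 36.2″ = 31.60333′; 48 + 31.60333/60 = 48.526722
hemisphere W, so the sign is −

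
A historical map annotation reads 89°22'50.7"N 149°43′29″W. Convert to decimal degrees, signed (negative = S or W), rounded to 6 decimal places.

Lat: 22′ + 50.7″ = 22.84500′; 89 + 22.84500/60 = 89.3807500
N → positive
Lon: 43′ + 29″ = 43.48333′; 149 + 43.48333/60 = 149.7247222
W → negative

89.380750, -149.724722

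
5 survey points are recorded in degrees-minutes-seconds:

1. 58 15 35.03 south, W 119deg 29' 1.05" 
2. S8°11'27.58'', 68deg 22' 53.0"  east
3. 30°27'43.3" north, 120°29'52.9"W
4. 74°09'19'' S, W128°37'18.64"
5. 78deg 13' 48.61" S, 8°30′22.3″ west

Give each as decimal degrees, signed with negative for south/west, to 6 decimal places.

1. -58.259731, -119.483625
2. -8.190994, 68.381389
3. 30.462028, -120.498028
4. -74.155278, -128.621844
5. -78.230169, -8.506194

Point 1:
  φ: 58 + 15/60 + 35.03/3600 = 58.2597306
  S ⇒ negate
  Longitude: 29′ + 1.05″ = 29.01750′; 119 + 29.01750/60 = 119.4836250
  hemisphere W, so the sign is −
Point 2:
  Latitude: 11′ + 27.58″ = 11.45967′; 8 + 11.45967/60 = 8.1909944
  hemisphere S, so the sign is −
  λ: 68° + 22/60 + 53/3600 = 68 + 0.366667 + 0.014722 = 68.3813889
  E ⇒ keep positive
Point 3:
  φ: 27′ + 43.3″ = 27.72167′; 30 + 27.72167/60 = 30.4620278
  N ⇒ keep positive
  λ: 120 + 29/60 + 52.9/3600 = 120.4980278
  hemisphere W, so the sign is −
Point 4:
  φ: 74 + 9/60 + 19/3600 = 74.1552778
  S → negative
  λ: 128° + 37/60 + 18.64/3600 = 128 + 0.616667 + 0.005178 = 128.6218444
  hemisphere W, so the sign is −
Point 5:
  φ: 78 + 13/60 + 48.61/3600 = 78.2301694
  S → negative
  Longitude: 30′ + 22.3″ = 30.37167′; 8 + 30.37167/60 = 8.5061944
  W → negative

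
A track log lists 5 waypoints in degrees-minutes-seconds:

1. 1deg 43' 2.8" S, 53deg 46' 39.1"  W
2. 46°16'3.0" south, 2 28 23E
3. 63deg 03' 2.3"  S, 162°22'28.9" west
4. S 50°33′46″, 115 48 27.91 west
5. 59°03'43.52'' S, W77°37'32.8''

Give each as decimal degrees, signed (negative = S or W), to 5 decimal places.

1. -1.71744, -53.77753
2. -46.26750, 2.47306
3. -63.05064, -162.37469
4. -50.56278, -115.80775
5. -59.06209, -77.62578

Point 1:
  φ: 1° + 43/60 + 2.8/3600 = 1 + 0.716667 + 0.000778 = 1.717444
  S ⇒ negate
  λ: 53 + 46/60 + 39.1/3600 = 53.777528
  hemisphere W, so the sign is −
Point 2:
  φ: 16′ + 3″ = 16.05000′; 46 + 16.05000/60 = 46.267500
  S ⇒ negate
  λ: 2° + 28/60 + 23/3600 = 2 + 0.466667 + 0.006389 = 2.473056
  E ⇒ keep positive
Point 3:
  Latitude: 63 + 3/60 + 2.3/3600 = 63.050639
  hemisphere S, so the sign is −
  Longitude: 162° + 22/60 + 28.9/3600 = 162 + 0.366667 + 0.008028 = 162.374694
  hemisphere W, so the sign is −
Point 4:
  φ: 50° + 33/60 + 46/3600 = 50 + 0.550000 + 0.012778 = 50.562778
  hemisphere S, so the sign is −
  Longitude: 115 + 48/60 + 27.91/3600 = 115.807753
  W ⇒ negate
Point 5:
  Lat: 59 + 3/60 + 43.52/3600 = 59.062089
  hemisphere S, so the sign is −
  Lon: 77° + 37/60 + 32.8/3600 = 77 + 0.616667 + 0.009111 = 77.625778
  W → negative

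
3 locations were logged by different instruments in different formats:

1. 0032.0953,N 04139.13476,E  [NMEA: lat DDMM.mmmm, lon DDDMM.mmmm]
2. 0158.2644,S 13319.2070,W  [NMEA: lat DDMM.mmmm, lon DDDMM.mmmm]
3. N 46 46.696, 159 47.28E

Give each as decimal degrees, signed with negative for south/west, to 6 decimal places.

1. 0.534922, 41.652246
2. -1.971073, -133.320117
3. 46.778267, 159.788000

Point 1:
  Latitude: split at 2 digits → 00° and 32.0953′; 0 + 32.0953/60 = 0.5349217
  N → positive
  Lon: split at 3 digits → 041° and 39.13476′; 41 + 39.13476/60 = 41.6522460
  E ⇒ keep positive
Point 2:
  Latitude: split at 2 digits → 01° and 58.2644′; 1 + 58.2644/60 = 1.9710733
  S → negative
  Lon: split at 3 digits → 133° and 19.207′; 133 + 19.207/60 = 133.3201167
  W ⇒ negate
Point 3:
  Lat: 46.696′ = 0.778267°; total 46.7782667
  N ⇒ keep positive
  λ: 159 + 47.28/60 = 159.7880000
  E → positive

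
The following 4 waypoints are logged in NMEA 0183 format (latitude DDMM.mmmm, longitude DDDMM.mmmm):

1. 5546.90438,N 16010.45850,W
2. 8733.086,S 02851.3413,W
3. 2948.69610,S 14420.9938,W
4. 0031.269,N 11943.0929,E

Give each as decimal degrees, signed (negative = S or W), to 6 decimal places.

1. 55.781740, -160.174308
2. -87.551433, -28.855688
3. -29.811602, -144.349897
4. 0.521150, 119.718215

Point 1:
  φ: degrees = first 2 digits = 55, minutes = 46.90438; 55 + 46.90438/60 = 55.7817397
  N → positive
  Longitude: degrees = first 3 digits = 160, minutes = 10.4585; 160 + 10.4585/60 = 160.1743083
  W ⇒ negate
Point 2:
  Latitude: split at 2 digits → 87° and 33.086′; 87 + 33.086/60 = 87.5514333
  S → negative
  λ: degrees = first 3 digits = 28, minutes = 51.3413; 28 + 51.3413/60 = 28.8556883
  hemisphere W, so the sign is −
Point 3:
  Lat: split at 2 digits → 29° and 48.6961′; 29 + 48.6961/60 = 29.8116017
  S ⇒ negate
  Longitude: split at 3 digits → 144° and 20.9938′; 144 + 20.9938/60 = 144.3498967
  W ⇒ negate
Point 4:
  φ: degrees = first 2 digits = 0, minutes = 31.269; 0 + 31.269/60 = 0.5211500
  N ⇒ keep positive
  λ: degrees = first 3 digits = 119, minutes = 43.0929; 119 + 43.0929/60 = 119.7182150
  E → positive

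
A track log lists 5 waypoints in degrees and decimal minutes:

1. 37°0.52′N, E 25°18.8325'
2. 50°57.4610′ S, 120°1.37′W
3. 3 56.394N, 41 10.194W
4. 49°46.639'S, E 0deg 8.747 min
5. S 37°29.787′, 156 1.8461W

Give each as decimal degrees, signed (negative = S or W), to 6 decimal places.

1. 37.008667, 25.313875
2. -50.957683, -120.022833
3. 3.939900, -41.169900
4. -49.777317, 0.145783
5. -37.496450, -156.030768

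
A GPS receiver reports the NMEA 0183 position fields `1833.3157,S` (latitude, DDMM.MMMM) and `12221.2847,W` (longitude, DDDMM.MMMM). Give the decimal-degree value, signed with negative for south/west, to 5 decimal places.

-18.55526, -122.35475

φ: degrees = first 2 digits = 18, minutes = 33.3157; 18 + 33.3157/60 = 18.555262
S → negative
Longitude: degrees = first 3 digits = 122, minutes = 21.2847; 122 + 21.2847/60 = 122.354745
hemisphere W, so the sign is −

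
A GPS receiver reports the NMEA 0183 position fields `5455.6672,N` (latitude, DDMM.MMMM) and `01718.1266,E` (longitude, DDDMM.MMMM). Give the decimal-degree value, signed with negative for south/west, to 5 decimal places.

φ: degrees = first 2 digits = 54, minutes = 55.6672; 54 + 55.6672/60 = 54.927787
N → positive
Lon: split at 3 digits → 017° and 18.1266′; 17 + 18.1266/60 = 17.302110
E → positive

54.92779, 17.30211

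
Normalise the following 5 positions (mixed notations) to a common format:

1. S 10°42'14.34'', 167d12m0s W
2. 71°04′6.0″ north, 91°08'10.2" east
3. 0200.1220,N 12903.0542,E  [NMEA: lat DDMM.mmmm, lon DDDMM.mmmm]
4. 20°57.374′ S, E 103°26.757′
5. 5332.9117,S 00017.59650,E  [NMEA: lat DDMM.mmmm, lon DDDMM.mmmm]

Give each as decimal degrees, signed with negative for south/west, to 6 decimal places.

Point 1:
  Latitude: 10 + 42/60 + 14.34/3600 = 10.7039833
  S → negative
  Longitude: 167 + 12/60 + 0/3600 = 167.2000000
  W ⇒ negate
Point 2:
  Lat: 71° + 4/60 + 6/3600 = 71 + 0.066667 + 0.001667 = 71.0683333
  N → positive
  Lon: 91° + 8/60 + 10.2/3600 = 91 + 0.133333 + 0.002833 = 91.1361667
  E → positive
Point 3:
  Lat: split at 2 digits → 02° and 0.122′; 2 + 0.122/60 = 2.0020333
  N → positive
  Longitude: split at 3 digits → 129° and 3.0542′; 129 + 3.0542/60 = 129.0509033
  E → positive
Point 4:
  Lat: 20 + 57.374/60 = 20.9562333
  S ⇒ negate
  Lon: 103 + 26.757/60 = 103.4459500
  E → positive
Point 5:
  Latitude: degrees = first 2 digits = 53, minutes = 32.9117; 53 + 32.9117/60 = 53.5485283
  S → negative
  Lon: split at 3 digits → 000° and 17.5965′; 0 + 17.5965/60 = 0.2932750
  E ⇒ keep positive

1. -10.703983, -167.200000
2. 71.068333, 91.136167
3. 2.002033, 129.050903
4. -20.956233, 103.445950
5. -53.548528, 0.293275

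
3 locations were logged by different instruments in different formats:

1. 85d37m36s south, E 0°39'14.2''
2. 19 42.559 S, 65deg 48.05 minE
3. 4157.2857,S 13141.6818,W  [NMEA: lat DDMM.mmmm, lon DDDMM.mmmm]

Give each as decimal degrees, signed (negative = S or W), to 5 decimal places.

1. -85.62667, 0.65394
2. -19.70932, 65.80083
3. -41.95476, -131.69470

Point 1:
  Latitude: 85° + 37/60 + 36/3600 = 85 + 0.616667 + 0.010000 = 85.626667
  S ⇒ negate
  Lon: 0° + 39/60 + 14.2/3600 = 0 + 0.650000 + 0.003944 = 0.653944
  E → positive
Point 2:
  φ: 19 + 42.559/60 = 19.709317
  hemisphere S, so the sign is −
  Longitude: 65 + 48.05/60 = 65.800833
  E → positive
Point 3:
  φ: degrees = first 2 digits = 41, minutes = 57.2857; 41 + 57.2857/60 = 41.954762
  hemisphere S, so the sign is −
  λ: split at 3 digits → 131° and 41.6818′; 131 + 41.6818/60 = 131.694697
  W ⇒ negate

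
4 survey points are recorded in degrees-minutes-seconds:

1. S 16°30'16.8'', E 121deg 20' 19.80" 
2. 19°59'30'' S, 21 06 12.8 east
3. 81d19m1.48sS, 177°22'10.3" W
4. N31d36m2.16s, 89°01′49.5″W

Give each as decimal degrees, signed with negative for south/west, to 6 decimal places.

1. -16.504667, 121.338833
2. -19.991667, 21.103556
3. -81.317078, -177.369528
4. 31.600600, -89.030417

Point 1:
  Latitude: 16 + 30/60 + 16.8/3600 = 16.5046667
  S ⇒ negate
  λ: 121° + 20/60 + 19.8/3600 = 121 + 0.333333 + 0.005500 = 121.3388333
  E ⇒ keep positive
Point 2:
  φ: 19° + 59/60 + 30/3600 = 19 + 0.983333 + 0.008333 = 19.9916667
  S → negative
  Longitude: 21° + 6/60 + 12.8/3600 = 21 + 0.100000 + 0.003556 = 21.1035556
  E ⇒ keep positive
Point 3:
  Lat: 81° + 19/60 + 1.48/3600 = 81 + 0.316667 + 0.000411 = 81.3170778
  hemisphere S, so the sign is −
  Longitude: 22′ + 10.3″ = 22.17167′; 177 + 22.17167/60 = 177.3695278
  hemisphere W, so the sign is −
Point 4:
  Latitude: 31° + 36/60 + 2.16/3600 = 31 + 0.600000 + 0.000600 = 31.6006000
  N ⇒ keep positive
  Longitude: 89 + 1/60 + 49.5/3600 = 89.0304167
  hemisphere W, so the sign is −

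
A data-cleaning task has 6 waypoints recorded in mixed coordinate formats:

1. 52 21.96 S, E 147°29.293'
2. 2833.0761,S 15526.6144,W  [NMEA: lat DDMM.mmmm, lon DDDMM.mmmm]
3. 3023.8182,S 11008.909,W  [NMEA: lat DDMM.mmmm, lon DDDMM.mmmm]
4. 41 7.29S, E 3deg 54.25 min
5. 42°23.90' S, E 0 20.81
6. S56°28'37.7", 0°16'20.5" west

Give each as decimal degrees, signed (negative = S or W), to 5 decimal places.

Point 1:
  Lat: 21.96′ = 0.366000°; total 52.366000
  hemisphere S, so the sign is −
  Lon: 29.293′ = 0.488217°; total 147.488217
  E ⇒ keep positive
Point 2:
  Lat: degrees = first 2 digits = 28, minutes = 33.0761; 28 + 33.0761/60 = 28.551268
  S ⇒ negate
  λ: split at 3 digits → 155° and 26.6144′; 155 + 26.6144/60 = 155.443573
  W ⇒ negate
Point 3:
  φ: degrees = first 2 digits = 30, minutes = 23.8182; 30 + 23.8182/60 = 30.396970
  S → negative
  Lon: split at 3 digits → 110° and 8.909′; 110 + 8.909/60 = 110.148483
  W ⇒ negate
Point 4:
  Lat: 41 + 7.29/60 = 41.121500
  S → negative
  Lon: 54.25′ = 0.904167°; total 3.904167
  E ⇒ keep positive
Point 5:
  φ: 23.9′ = 0.398333°; total 42.398333
  S ⇒ negate
  Lon: 20.81′ = 0.346833°; total 0.346833
  E ⇒ keep positive
Point 6:
  φ: 28′ + 37.7″ = 28.62833′; 56 + 28.62833/60 = 56.477139
  S ⇒ negate
  λ: 0 + 16/60 + 20.5/3600 = 0.272361
  W → negative

1. -52.36600, 147.48822
2. -28.55127, -155.44357
3. -30.39697, -110.14848
4. -41.12150, 3.90417
5. -42.39833, 0.34683
6. -56.47714, -0.27236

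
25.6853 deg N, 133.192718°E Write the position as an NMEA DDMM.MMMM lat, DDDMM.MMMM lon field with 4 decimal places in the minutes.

φ: 25° + 0.685300 × 60 = 25° 41.118000′
λ: minutes = (133.192718 − 133) × 60 = 11.563080

2541.1180,N / 13311.5631,E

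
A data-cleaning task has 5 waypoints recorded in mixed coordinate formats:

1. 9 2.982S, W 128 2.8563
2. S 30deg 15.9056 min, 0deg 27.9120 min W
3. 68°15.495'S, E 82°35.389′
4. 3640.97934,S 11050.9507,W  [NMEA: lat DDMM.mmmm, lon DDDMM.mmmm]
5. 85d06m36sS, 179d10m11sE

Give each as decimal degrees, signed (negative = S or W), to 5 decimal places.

1. -9.04970, -128.04761
2. -30.26509, -0.46520
3. -68.25825, 82.58982
4. -36.68299, -110.84918
5. -85.11000, 179.16972

Point 1:
  Lat: 2.982′ = 0.049700°; total 9.049700
  S → negative
  Longitude: 2.8563′ = 0.047605°; total 128.047605
  W ⇒ negate
Point 2:
  Latitude: 30 + 15.9056/60 = 30.265093
  hemisphere S, so the sign is −
  λ: 0 + 27.912/60 = 0.465200
  hemisphere W, so the sign is −
Point 3:
  Latitude: 15.495′ = 0.258250°; total 68.258250
  S → negative
  Lon: 35.389′ = 0.589817°; total 82.589817
  E ⇒ keep positive
Point 4:
  Lat: degrees = first 2 digits = 36, minutes = 40.97934; 36 + 40.97934/60 = 36.682989
  S ⇒ negate
  Lon: degrees = first 3 digits = 110, minutes = 50.9507; 110 + 50.9507/60 = 110.849178
  W ⇒ negate
Point 5:
  φ: 6′ + 36″ = 6.60000′; 85 + 6.60000/60 = 85.110000
  hemisphere S, so the sign is −
  Lon: 179 + 10/60 + 11/3600 = 179.169722
  E → positive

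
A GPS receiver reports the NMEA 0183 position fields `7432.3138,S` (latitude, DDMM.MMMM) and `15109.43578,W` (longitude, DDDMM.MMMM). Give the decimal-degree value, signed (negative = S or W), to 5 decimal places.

Latitude: degrees = first 2 digits = 74, minutes = 32.3138; 74 + 32.3138/60 = 74.538563
S ⇒ negate
Longitude: split at 3 digits → 151° and 9.43578′; 151 + 9.43578/60 = 151.157263
W ⇒ negate

-74.53856, -151.15726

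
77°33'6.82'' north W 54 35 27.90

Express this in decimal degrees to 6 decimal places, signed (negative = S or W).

Lat: 77° + 33/60 + 6.82/3600 = 77 + 0.550000 + 0.001894 = 77.5518944
N → positive
Longitude: 54 + 35/60 + 27.9/3600 = 54.5910833
W ⇒ negate

77.551894, -54.591083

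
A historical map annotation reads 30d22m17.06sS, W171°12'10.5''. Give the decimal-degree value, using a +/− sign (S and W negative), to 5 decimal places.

Latitude: 30 + 22/60 + 17.06/3600 = 30.371406
hemisphere S, so the sign is −
Longitude: 171 + 12/60 + 10.5/3600 = 171.202917
hemisphere W, so the sign is −

-30.37141, -171.20292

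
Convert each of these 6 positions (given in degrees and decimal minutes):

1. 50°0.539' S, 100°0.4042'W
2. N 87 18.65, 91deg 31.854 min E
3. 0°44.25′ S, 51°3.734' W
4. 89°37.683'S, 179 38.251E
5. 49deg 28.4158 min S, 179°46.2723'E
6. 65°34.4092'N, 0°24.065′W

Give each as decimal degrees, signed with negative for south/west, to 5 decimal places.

Point 1:
  Latitude: 50 + 0.539/60 = 50.008983
  hemisphere S, so the sign is −
  λ: 100 + 0.4042/60 = 100.006737
  W → negative
Point 2:
  φ: 18.65′ = 0.310833°; total 87.310833
  N ⇒ keep positive
  λ: 91 + 31.854/60 = 91.530900
  E ⇒ keep positive
Point 3:
  Latitude: 0 + 44.25/60 = 0.737500
  S → negative
  λ: 51 + 3.734/60 = 51.062233
  hemisphere W, so the sign is −
Point 4:
  Latitude: 89 + 37.683/60 = 89.628050
  S ⇒ negate
  λ: 38.251′ = 0.637517°; total 179.637517
  E → positive
Point 5:
  Lat: 49 + 28.4158/60 = 49.473597
  hemisphere S, so the sign is −
  Lon: 179 + 46.2723/60 = 179.771205
  E ⇒ keep positive
Point 6:
  Latitude: 34.4092′ = 0.573487°; total 65.573487
  N → positive
  λ: 24.065′ = 0.401083°; total 0.401083
  W → negative

1. -50.00898, -100.00674
2. 87.31083, 91.53090
3. -0.73750, -51.06223
4. -89.62805, 179.63752
5. -49.47360, 179.77121
6. 65.57349, -0.40108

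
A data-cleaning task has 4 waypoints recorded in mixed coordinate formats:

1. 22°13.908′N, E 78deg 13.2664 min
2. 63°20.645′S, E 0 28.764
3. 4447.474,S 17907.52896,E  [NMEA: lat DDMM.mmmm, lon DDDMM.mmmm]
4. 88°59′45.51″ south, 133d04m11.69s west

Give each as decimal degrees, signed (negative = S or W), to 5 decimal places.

1. 22.23180, 78.22111
2. -63.34408, 0.47940
3. -44.79123, 179.12548
4. -88.99598, -133.06991

Point 1:
  φ: 13.908′ = 0.231800°; total 22.231800
  N → positive
  Lon: 13.2664′ = 0.221107°; total 78.221107
  E ⇒ keep positive
Point 2:
  Lat: 63 + 20.645/60 = 63.344083
  hemisphere S, so the sign is −
  Lon: 0 + 28.764/60 = 0.479400
  E ⇒ keep positive
Point 3:
  Latitude: degrees = first 2 digits = 44, minutes = 47.474; 44 + 47.474/60 = 44.791233
  hemisphere S, so the sign is −
  λ: split at 3 digits → 179° and 7.52896′; 179 + 7.52896/60 = 179.125483
  E ⇒ keep positive
Point 4:
  Lat: 88° + 59/60 + 45.51/3600 = 88 + 0.983333 + 0.012642 = 88.995975
  S → negative
  Longitude: 133° + 4/60 + 11.69/3600 = 133 + 0.066667 + 0.003247 = 133.069914
  W ⇒ negate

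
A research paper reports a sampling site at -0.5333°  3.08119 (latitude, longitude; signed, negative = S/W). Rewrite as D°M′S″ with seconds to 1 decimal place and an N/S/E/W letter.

0°31′59.9″ S, 3°04′52.3″ E

Latitude is negative → S; |value| = 0.533300
φ: 0.533300° → 31.99800′; 0.99800 × 60 = 59.880″
Lon: 0.081190 × 60 = 4.87140′ → 4′, remainder × 60 = 52.284″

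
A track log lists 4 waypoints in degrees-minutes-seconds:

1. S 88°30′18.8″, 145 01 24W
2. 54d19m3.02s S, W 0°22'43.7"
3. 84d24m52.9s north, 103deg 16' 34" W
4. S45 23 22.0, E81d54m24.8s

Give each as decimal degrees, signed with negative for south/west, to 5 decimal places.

Point 1:
  Lat: 30′ + 18.8″ = 30.31333′; 88 + 30.31333/60 = 88.505222
  S ⇒ negate
  Lon: 145 + 1/60 + 24/3600 = 145.023333
  W ⇒ negate
Point 2:
  Lat: 54° + 19/60 + 3.02/3600 = 54 + 0.316667 + 0.000839 = 54.317506
  S → negative
  Longitude: 22′ + 43.7″ = 22.72833′; 0 + 22.72833/60 = 0.378806
  W ⇒ negate
Point 3:
  Lat: 84° + 24/60 + 52.9/3600 = 84 + 0.400000 + 0.014694 = 84.414694
  N ⇒ keep positive
  λ: 16′ + 34″ = 16.56667′; 103 + 16.56667/60 = 103.276111
  W ⇒ negate
Point 4:
  Latitude: 23′ + 22″ = 23.36667′; 45 + 23.36667/60 = 45.389444
  hemisphere S, so the sign is −
  λ: 81° + 54/60 + 24.8/3600 = 81 + 0.900000 + 0.006889 = 81.906889
  E ⇒ keep positive

1. -88.50522, -145.02333
2. -54.31751, -0.37881
3. 84.41469, -103.27611
4. -45.38944, 81.90689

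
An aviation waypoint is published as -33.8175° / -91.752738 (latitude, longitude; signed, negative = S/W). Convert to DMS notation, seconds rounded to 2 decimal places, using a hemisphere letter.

33°49′3.00″ S, 91°45′9.86″ W

Latitude is negative → S; |value| = 33.817500
φ: 0.817500° → 49.05000′; 0.05000 × 60 = 3.0000″
Longitude is negative → W; |value| = 91.752738
λ: 0.752738 × 60 = 45.16428′ → 45′, remainder × 60 = 9.8568″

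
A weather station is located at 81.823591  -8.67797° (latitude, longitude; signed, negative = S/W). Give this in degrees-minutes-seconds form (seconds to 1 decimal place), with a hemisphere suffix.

Lat: 0.823591° → 49.41546′; 0.41546 × 60 = 24.928″
Longitude is negative → W; |value| = 8.677970
Longitude: 0.677970° → 40.67820′; 0.67820 × 60 = 40.692″

81°49′24.9″ N, 8°40′40.7″ W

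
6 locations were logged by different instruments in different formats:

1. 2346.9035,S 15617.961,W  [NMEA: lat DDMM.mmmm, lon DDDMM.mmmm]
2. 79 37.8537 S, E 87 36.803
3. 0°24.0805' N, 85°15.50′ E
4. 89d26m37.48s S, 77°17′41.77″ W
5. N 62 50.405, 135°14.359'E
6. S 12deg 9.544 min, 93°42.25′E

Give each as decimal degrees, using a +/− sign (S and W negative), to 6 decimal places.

1. -23.781725, -156.299350
2. -79.630895, 87.613383
3. 0.401342, 85.258333
4. -89.443744, -77.294936
5. 62.840083, 135.239317
6. -12.159067, 93.704167

Point 1:
  φ: degrees = first 2 digits = 23, minutes = 46.9035; 23 + 46.9035/60 = 23.7817250
  S ⇒ negate
  Longitude: split at 3 digits → 156° and 17.961′; 156 + 17.961/60 = 156.2993500
  hemisphere W, so the sign is −
Point 2:
  Latitude: 79 + 37.8537/60 = 79.6308950
  S ⇒ negate
  Lon: 36.803′ = 0.613383°; total 87.6133833
  E ⇒ keep positive
Point 3:
  φ: 24.0805′ = 0.401342°; total 0.4013417
  N ⇒ keep positive
  λ: 15.5′ = 0.258333°; total 85.2583333
  E ⇒ keep positive
Point 4:
  Latitude: 89° + 26/60 + 37.48/3600 = 89 + 0.433333 + 0.010411 = 89.4437444
  hemisphere S, so the sign is −
  λ: 77° + 17/60 + 41.77/3600 = 77 + 0.283333 + 0.011603 = 77.2949361
  W ⇒ negate
Point 5:
  Latitude: 62 + 50.405/60 = 62.8400833
  N → positive
  λ: 14.359′ = 0.239317°; total 135.2393167
  E → positive
Point 6:
  Lat: 12 + 9.544/60 = 12.1590667
  S → negative
  Longitude: 93 + 42.25/60 = 93.7041667
  E → positive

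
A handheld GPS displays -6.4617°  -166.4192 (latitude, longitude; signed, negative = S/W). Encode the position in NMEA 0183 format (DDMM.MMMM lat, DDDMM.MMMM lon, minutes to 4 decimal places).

0627.7020,S / 16625.1520,W

Latitude is negative → S; |value| = 6.461700
Latitude: 6° + 0.461700 × 60 = 6° 27.702000′
Longitude is negative → W; |value| = 166.419200
Lon: 166° + 0.419200 × 60 = 166° 25.152000′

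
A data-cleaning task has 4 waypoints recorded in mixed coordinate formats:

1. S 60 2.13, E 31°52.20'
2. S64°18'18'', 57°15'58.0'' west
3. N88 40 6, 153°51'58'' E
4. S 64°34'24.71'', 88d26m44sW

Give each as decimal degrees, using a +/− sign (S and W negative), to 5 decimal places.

1. -60.03550, 31.87000
2. -64.30500, -57.26611
3. 88.66833, 153.86611
4. -64.57353, -88.44556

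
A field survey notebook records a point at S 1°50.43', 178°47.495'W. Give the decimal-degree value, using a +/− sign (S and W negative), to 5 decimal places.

-1.84050, -178.79158

Latitude: 50.43′ = 0.840500°; total 1.840500
S ⇒ negate
Lon: 178 + 47.495/60 = 178.791583
W → negative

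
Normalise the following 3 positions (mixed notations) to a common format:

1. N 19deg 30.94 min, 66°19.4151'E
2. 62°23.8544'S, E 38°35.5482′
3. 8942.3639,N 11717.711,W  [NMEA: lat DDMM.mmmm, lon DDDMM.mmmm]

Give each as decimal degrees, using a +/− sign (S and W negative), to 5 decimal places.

1. 19.51567, 66.32359
2. -62.39757, 38.59247
3. 89.70607, -117.29518

Point 1:
  φ: 30.94′ = 0.515667°; total 19.515667
  N ⇒ keep positive
  Longitude: 19.4151′ = 0.323585°; total 66.323585
  E ⇒ keep positive
Point 2:
  Lat: 23.8544′ = 0.397573°; total 62.397573
  S ⇒ negate
  Longitude: 35.5482′ = 0.592470°; total 38.592470
  E → positive
Point 3:
  Lat: degrees = first 2 digits = 89, minutes = 42.3639; 89 + 42.3639/60 = 89.706065
  N → positive
  Longitude: split at 3 digits → 117° and 17.711′; 117 + 17.711/60 = 117.295183
  W → negative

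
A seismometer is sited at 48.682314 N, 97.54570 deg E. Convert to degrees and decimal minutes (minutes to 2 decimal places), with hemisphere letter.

48° 40.94′ N, 97° 32.74′ E

Lat: 48° + 0.682314 × 60 = 48° 40.9388′
Lon: minutes = (97.545700 − 97) × 60 = 32.7420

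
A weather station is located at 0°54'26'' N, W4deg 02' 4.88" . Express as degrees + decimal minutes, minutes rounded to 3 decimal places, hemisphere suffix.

0° 54.433′ N, 4° 2.081′ W

Latitude: 54 + 26/60 = 54.43333′
Lon: 2 + 4.88/60 = 2.08133′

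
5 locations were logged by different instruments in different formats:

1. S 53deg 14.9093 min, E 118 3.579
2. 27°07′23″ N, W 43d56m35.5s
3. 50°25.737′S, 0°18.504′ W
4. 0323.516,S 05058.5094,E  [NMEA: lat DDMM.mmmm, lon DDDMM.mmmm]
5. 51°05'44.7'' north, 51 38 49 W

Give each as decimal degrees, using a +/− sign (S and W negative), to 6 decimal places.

Point 1:
  Latitude: 14.9093′ = 0.248488°; total 53.2484883
  S ⇒ negate
  Lon: 3.579′ = 0.059650°; total 118.0596500
  E → positive
Point 2:
  Lat: 27° + 7/60 + 23/3600 = 27 + 0.116667 + 0.006389 = 27.1230556
  N → positive
  Longitude: 43 + 56/60 + 35.5/3600 = 43.9431944
  W → negative
Point 3:
  φ: 25.737′ = 0.428950°; total 50.4289500
  hemisphere S, so the sign is −
  Longitude: 0 + 18.504/60 = 0.3084000
  W ⇒ negate
Point 4:
  Latitude: split at 2 digits → 03° and 23.516′; 3 + 23.516/60 = 3.3919333
  hemisphere S, so the sign is −
  Lon: split at 3 digits → 050° and 58.5094′; 50 + 58.5094/60 = 50.9751567
  E ⇒ keep positive
Point 5:
  Latitude: 51° + 5/60 + 44.7/3600 = 51 + 0.083333 + 0.012417 = 51.0957500
  N ⇒ keep positive
  Longitude: 51° + 38/60 + 49/3600 = 51 + 0.633333 + 0.013611 = 51.6469444
  hemisphere W, so the sign is −

1. -53.248488, 118.059650
2. 27.123056, -43.943194
3. -50.428950, -0.308400
4. -3.391933, 50.975157
5. 51.095750, -51.646944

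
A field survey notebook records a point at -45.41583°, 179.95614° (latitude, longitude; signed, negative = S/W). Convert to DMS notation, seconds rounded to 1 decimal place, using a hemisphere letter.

Latitude is negative → S; |value| = 45.415830
Lat: 0.415830 × 60 = 24.94980′ → 24′, remainder × 60 = 56.988″
Lon: 0.956140° → 57.36840′; 0.36840 × 60 = 22.104″

45°24′57.0″ S, 179°57′22.1″ E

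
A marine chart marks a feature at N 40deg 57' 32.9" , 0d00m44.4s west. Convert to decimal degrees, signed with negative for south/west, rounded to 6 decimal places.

40.959139, -0.012333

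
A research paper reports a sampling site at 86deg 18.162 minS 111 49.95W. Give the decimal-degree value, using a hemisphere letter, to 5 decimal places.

86.30270° S, 111.83250° W

φ: 86 + 18.162/60 = 86.302700
Longitude: 49.95′ = 0.832500°; total 111.832500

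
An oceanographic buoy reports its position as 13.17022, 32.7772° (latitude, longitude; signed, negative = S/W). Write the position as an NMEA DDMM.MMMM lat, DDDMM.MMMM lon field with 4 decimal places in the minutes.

1310.2132,N / 03246.6320,E

Latitude: 13° + 0.170220 × 60 = 13° 10.213200′
λ: fractional part 0.777200 → 46.632000 minutes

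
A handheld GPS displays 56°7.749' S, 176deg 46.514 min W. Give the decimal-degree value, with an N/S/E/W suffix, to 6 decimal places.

56.129150° S, 176.775233° W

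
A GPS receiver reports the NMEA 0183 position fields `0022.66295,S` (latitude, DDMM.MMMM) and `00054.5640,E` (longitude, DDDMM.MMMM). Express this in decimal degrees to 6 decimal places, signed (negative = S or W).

-0.377716, 0.909400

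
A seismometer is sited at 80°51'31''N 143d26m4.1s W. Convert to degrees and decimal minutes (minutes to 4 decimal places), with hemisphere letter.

80° 51.5167′ N, 143° 26.0683′ W

Latitude: seconds/60 = 0.51667; minutes = 51 + 0.51667 = 51.516667
Lon: 26 + 4.1/60 = 26.068333′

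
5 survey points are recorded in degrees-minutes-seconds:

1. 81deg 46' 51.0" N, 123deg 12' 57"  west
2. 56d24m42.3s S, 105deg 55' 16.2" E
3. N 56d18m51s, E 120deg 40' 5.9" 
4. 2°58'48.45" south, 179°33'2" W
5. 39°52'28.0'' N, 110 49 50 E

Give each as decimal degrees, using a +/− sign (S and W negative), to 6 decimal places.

Point 1:
  φ: 81° + 46/60 + 51/3600 = 81 + 0.766667 + 0.014167 = 81.7808333
  N ⇒ keep positive
  λ: 123° + 12/60 + 57/3600 = 123 + 0.200000 + 0.015833 = 123.2158333
  W → negative
Point 2:
  Lat: 56° + 24/60 + 42.3/3600 = 56 + 0.400000 + 0.011750 = 56.4117500
  S → negative
  λ: 55′ + 16.2″ = 55.27000′; 105 + 55.27000/60 = 105.9211667
  E → positive
Point 3:
  Lat: 18′ + 51″ = 18.85000′; 56 + 18.85000/60 = 56.3141667
  N → positive
  Longitude: 120 + 40/60 + 5.9/3600 = 120.6683056
  E ⇒ keep positive
Point 4:
  Latitude: 2 + 58/60 + 48.45/3600 = 2.9801250
  S ⇒ negate
  Longitude: 179° + 33/60 + 2/3600 = 179 + 0.550000 + 0.000556 = 179.5505556
  W → negative
Point 5:
  Lat: 39 + 52/60 + 28/3600 = 39.8744444
  N ⇒ keep positive
  λ: 110° + 49/60 + 50/3600 = 110 + 0.816667 + 0.013889 = 110.8305556
  E ⇒ keep positive

1. 81.780833, -123.215833
2. -56.411750, 105.921167
3. 56.314167, 120.668306
4. -2.980125, -179.550556
5. 39.874444, 110.830556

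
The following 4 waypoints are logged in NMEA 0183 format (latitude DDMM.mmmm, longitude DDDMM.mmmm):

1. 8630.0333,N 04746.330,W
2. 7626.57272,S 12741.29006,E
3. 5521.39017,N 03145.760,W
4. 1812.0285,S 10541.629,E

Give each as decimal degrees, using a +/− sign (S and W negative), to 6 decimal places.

Point 1:
  Lat: degrees = first 2 digits = 86, minutes = 30.0333; 86 + 30.0333/60 = 86.5005550
  N → positive
  Lon: split at 3 digits → 047° and 46.33′; 47 + 46.33/60 = 47.7721667
  W → negative
Point 2:
  φ: split at 2 digits → 76° and 26.57272′; 76 + 26.57272/60 = 76.4428787
  S → negative
  λ: split at 3 digits → 127° and 41.29006′; 127 + 41.29006/60 = 127.6881677
  E → positive
Point 3:
  Lat: degrees = first 2 digits = 55, minutes = 21.39017; 55 + 21.39017/60 = 55.3565028
  N ⇒ keep positive
  Longitude: degrees = first 3 digits = 31, minutes = 45.76; 31 + 45.76/60 = 31.7626667
  hemisphere W, so the sign is −
Point 4:
  Lat: degrees = first 2 digits = 18, minutes = 12.0285; 18 + 12.0285/60 = 18.2004750
  S → negative
  Lon: split at 3 digits → 105° and 41.629′; 105 + 41.629/60 = 105.6938167
  E → positive

1. 86.500555, -47.772167
2. -76.442879, 127.688168
3. 55.356503, -31.762667
4. -18.200475, 105.693817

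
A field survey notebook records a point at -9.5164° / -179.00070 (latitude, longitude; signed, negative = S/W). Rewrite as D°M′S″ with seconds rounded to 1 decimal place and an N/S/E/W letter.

Latitude is negative → S; |value| = 9.516400
Lat: 0.516400° → 30.98400′; 0.98400 × 60 = 59.040″
Longitude is negative → W; |value| = 179.000700
Longitude: 0.000700 × 60 = 0.04200′ → 0′, remainder × 60 = 2.520″

9°30′59.0″ S, 179°00′2.5″ W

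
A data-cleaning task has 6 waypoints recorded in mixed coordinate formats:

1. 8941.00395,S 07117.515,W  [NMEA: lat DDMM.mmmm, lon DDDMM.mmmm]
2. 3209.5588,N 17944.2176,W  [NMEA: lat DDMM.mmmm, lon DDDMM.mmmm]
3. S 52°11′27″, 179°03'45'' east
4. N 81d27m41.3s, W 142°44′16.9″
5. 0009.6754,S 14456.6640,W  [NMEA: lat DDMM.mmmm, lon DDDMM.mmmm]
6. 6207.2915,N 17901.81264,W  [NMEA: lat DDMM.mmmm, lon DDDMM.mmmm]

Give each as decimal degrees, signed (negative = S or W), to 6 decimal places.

Point 1:
  φ: split at 2 digits → 89° and 41.00395′; 89 + 41.00395/60 = 89.6833992
  S → negative
  Longitude: split at 3 digits → 071° and 17.515′; 71 + 17.515/60 = 71.2919167
  W ⇒ negate
Point 2:
  φ: split at 2 digits → 32° and 9.5588′; 32 + 9.5588/60 = 32.1593133
  N ⇒ keep positive
  Longitude: split at 3 digits → 179° and 44.2176′; 179 + 44.2176/60 = 179.7369600
  W → negative
Point 3:
  φ: 11′ + 27″ = 11.45000′; 52 + 11.45000/60 = 52.1908333
  S → negative
  Lon: 179° + 3/60 + 45/3600 = 179 + 0.050000 + 0.012500 = 179.0625000
  E ⇒ keep positive
Point 4:
  Lat: 81 + 27/60 + 41.3/3600 = 81.4614722
  N → positive
  λ: 142 + 44/60 + 16.9/3600 = 142.7380278
  hemisphere W, so the sign is −
Point 5:
  Latitude: degrees = first 2 digits = 0, minutes = 9.6754; 0 + 9.6754/60 = 0.1612567
  hemisphere S, so the sign is −
  λ: split at 3 digits → 144° and 56.664′; 144 + 56.664/60 = 144.9444000
  W ⇒ negate
Point 6:
  φ: split at 2 digits → 62° and 7.2915′; 62 + 7.2915/60 = 62.1215250
  N → positive
  Lon: degrees = first 3 digits = 179, minutes = 1.81264; 179 + 1.81264/60 = 179.0302107
  hemisphere W, so the sign is −

1. -89.683399, -71.291917
2. 32.159313, -179.736960
3. -52.190833, 179.062500
4. 81.461472, -142.738028
5. -0.161257, -144.944400
6. 62.121525, -179.030211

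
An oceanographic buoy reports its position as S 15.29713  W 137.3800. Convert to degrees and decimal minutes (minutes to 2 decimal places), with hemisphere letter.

Latitude: 15° + 0.297130 × 60 = 15° 17.8278′
Lon: fractional part 0.380000 → 22.8000 minutes

15° 17.83′ S, 137° 22.80′ W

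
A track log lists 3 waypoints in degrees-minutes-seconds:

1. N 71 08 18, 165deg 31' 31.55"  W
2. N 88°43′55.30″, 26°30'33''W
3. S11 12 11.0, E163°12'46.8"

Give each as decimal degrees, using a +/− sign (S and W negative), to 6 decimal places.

Point 1:
  Latitude: 71 + 8/60 + 18/3600 = 71.1383333
  N → positive
  Lon: 31′ + 31.55″ = 31.52583′; 165 + 31.52583/60 = 165.5254306
  W → negative
Point 2:
  φ: 43′ + 55.3″ = 43.92167′; 88 + 43.92167/60 = 88.7320278
  N ⇒ keep positive
  λ: 30′ + 33″ = 30.55000′; 26 + 30.55000/60 = 26.5091667
  hemisphere W, so the sign is −
Point 3:
  Lat: 11 + 12/60 + 11/3600 = 11.2030556
  S → negative
  Lon: 163 + 12/60 + 46.8/3600 = 163.2130000
  E → positive

1. 71.138333, -165.525431
2. 88.732028, -26.509167
3. -11.203056, 163.213000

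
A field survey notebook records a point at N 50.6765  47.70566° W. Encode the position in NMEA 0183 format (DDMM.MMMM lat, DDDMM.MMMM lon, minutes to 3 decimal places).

Lat: minutes = (50.676500 − 50) × 60 = 40.59000
λ: fractional part 0.705660 → 42.33960 minutes

5040.590,N / 04742.340,W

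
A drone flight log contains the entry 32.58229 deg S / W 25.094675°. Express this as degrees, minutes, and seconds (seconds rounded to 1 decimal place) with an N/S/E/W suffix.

φ: 0.582290° → 34.93740′; 0.93740 × 60 = 56.244″
Lon: whole degrees 25; 5.68050′ → 5′ and 40.830″

32°34′56.2″ S, 25°05′40.8″ W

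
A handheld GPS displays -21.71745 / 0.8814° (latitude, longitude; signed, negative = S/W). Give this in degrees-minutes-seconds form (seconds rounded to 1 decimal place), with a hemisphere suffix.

21°43′2.8″ S, 0°52′53.0″ E

Latitude is negative → S; |value| = 21.717450
φ: 0.717450 × 60 = 43.04700′ → 43′, remainder × 60 = 2.820″
λ: whole degrees 0; 52.88400′ → 52′ and 53.040″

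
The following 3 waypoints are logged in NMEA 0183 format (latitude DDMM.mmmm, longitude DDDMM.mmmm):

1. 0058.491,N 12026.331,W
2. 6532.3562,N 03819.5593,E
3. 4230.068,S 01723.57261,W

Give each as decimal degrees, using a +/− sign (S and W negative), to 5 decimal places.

Point 1:
  φ: degrees = first 2 digits = 0, minutes = 58.491; 0 + 58.491/60 = 0.974850
  N ⇒ keep positive
  Lon: split at 3 digits → 120° and 26.331′; 120 + 26.331/60 = 120.438850
  W ⇒ negate
Point 2:
  Latitude: degrees = first 2 digits = 65, minutes = 32.3562; 65 + 32.3562/60 = 65.539270
  N ⇒ keep positive
  λ: split at 3 digits → 038° and 19.5593′; 38 + 19.5593/60 = 38.325988
  E → positive
Point 3:
  Lat: degrees = first 2 digits = 42, minutes = 30.068; 42 + 30.068/60 = 42.501133
  S → negative
  λ: degrees = first 3 digits = 17, minutes = 23.57261; 17 + 23.57261/60 = 17.392877
  hemisphere W, so the sign is −

1. 0.97485, -120.43885
2. 65.53927, 38.32599
3. -42.50113, -17.39288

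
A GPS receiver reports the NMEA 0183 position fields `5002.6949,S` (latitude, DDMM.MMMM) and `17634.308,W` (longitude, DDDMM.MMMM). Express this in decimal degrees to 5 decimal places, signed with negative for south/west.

-50.04492, -176.57180

Lat: degrees = first 2 digits = 50, minutes = 2.6949; 50 + 2.6949/60 = 50.044915
S ⇒ negate
Lon: split at 3 digits → 176° and 34.308′; 176 + 34.308/60 = 176.571800
W → negative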